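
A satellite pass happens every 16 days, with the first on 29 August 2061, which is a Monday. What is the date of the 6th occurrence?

The 6th occurrence is 5 intervals after the first: 5 × 16 = 80 days after 29 August 2061.
August has 31 days — 2 days to the end of August leaves 78.
September has 30 days (48 left).
October has 31 days (17 left).
17 days into November → 17 November 2061.

17 November 2061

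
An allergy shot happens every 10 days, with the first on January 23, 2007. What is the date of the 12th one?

May 13, 2007

The 12th occurrence is 11 intervals after the first: 11 × 10 = 110 days after January 23, 2007.
January has 31 days — 8 days to the end of January leaves 102.
February has 28 days (74 left).
March has 31 days (43 left).
April has 30 days (13 left).
13 days into May → May 13, 2007.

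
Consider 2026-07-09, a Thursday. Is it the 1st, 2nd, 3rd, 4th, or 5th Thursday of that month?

Day 9 falls in week ⌈9/7⌉ of the month.
Days 1–7 hold the 1st Thursday, 8–14 the 2nd, 15–21 the 3rd, 22–28 the 4th, 29–31 the 5th.
9 is in the range for the 2nd.

2nd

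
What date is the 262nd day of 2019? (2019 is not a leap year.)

January has 31 days (262 − 31 = 231 remain).
February has 28 days (231 − 28 = 203 remain).
March has 31 days (203 − 31 = 172 remain).
April has 30 days (172 − 30 = 142 remain).
May has 31 days (142 − 31 = 111 remain).
June has 30 days (111 − 30 = 81 remain).
July has 31 days (81 − 31 = 50 remain).
August has 31 days (50 − 31 = 19 remain).
19 into September → September 19.

September 19, 2019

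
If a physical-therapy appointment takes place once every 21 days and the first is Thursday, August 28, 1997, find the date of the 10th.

March 5, 1998

The 10th occurrence is 9 intervals after the first: 9 × 21 = 189 days after August 28, 1997.
August has 31 days — 3 days to the end of August leaves 186.
September has 30 days (156 left).
October has 31 days (125 left).
November has 30 days (95 left).
December has 31 days (64 left).
January has 31 days (33 left).
February has 28 days (5 left).
5 days into March → March 5, 1998.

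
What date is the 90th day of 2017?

March 31, 2017

January has 31 days (90 − 31 = 59 remain).
February has 28 days (59 − 28 = 31 remain).
31 into March → March 31.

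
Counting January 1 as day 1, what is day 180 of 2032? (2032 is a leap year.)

Jun 28, 2032

Jan has 31 days (180 − 31 = 149 remain).
Feb has 29 days (149 − 29 = 120 remain).
Mar has 31 days (120 − 31 = 89 remain).
Apr has 30 days (89 − 30 = 59 remain).
May has 31 days (59 − 31 = 28 remain).
28 into Jun → Jun 28.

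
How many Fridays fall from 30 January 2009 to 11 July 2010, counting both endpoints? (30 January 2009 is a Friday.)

30 January 2009 is a Friday; the first Friday on or after it is 30 January 2009.
From 30 January 2009 to 11 July 2010: 335 + 192 = 527 days (rest of 2009, to 11 July 2010 in 2010).
527 ÷ 7 = 75 full weeks with remainder 2, so 75 more Fridays after the first → 76.

76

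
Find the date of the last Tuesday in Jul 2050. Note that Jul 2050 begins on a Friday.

Jul 2050 begins on a Friday, so the first Tuesday is Jul 5 (4 days later).
Jul 2050 has 31 days. Adding weeks: 5, 12, 19, 26 — the last one ≤ 31 is the 26th.

Jul 26, 2050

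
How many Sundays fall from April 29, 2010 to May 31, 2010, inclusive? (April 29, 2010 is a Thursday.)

5

April 29, 2010 is a Thursday; the first Sunday on or after it is May 2, 2010 (3 days later).
From May 2, 2010 to May 31, 2010 is 31 − 2 = 29 days.
29 ÷ 7 = 4 full weeks with remainder 1, so 4 more Sundays after the first → 5.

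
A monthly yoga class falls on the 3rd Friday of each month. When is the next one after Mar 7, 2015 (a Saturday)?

Mar 20, 2015

Mar 2015 starts on a Sunday; its first Friday is the 6th, so the 3rd Friday is the 20th — Mar 20, 2015.
Mar 20, 2015 is after Mar 7, 2015, so that is the next one.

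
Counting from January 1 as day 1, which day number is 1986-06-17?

168

Days in months before June: 31 + 28 + 31 + 30 + 31 = 151.
Plus 17 days into June → day 168.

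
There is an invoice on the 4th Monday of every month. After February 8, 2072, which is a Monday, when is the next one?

February 2072 starts on a Monday; its first Monday is the 1st, so the 4th Monday is the 22nd — February 22, 2072.
February 22, 2072 is after February 8, 2072, so that is the next one.

February 22, 2072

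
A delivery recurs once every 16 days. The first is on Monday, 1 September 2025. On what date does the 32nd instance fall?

The 32nd occurrence is 31 intervals after the first: 31 × 16 = 496 days after 1 September 2025.
September has 30 days — 29 days to the end of September leaves 467.
From end of September to end of 2025 is 92 days (375 left).
2026 has 365 days (10 left).
10 days into January → 10 January 2027.

10 January 2027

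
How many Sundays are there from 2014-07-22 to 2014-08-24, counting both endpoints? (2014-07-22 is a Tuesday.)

2014-07-22 is a Tuesday; the first Sunday on or after it is 2014-07-27 (5 days later).
From 2014-07-27 to 2014-08-24: 4 + 24 = 28 days (rest of July, August).
28 ÷ 7 = 4 full weeks with remainder 0, so 4 more Sundays after the first → 5.

5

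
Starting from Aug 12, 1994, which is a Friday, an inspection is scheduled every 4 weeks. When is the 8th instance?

The 8th occurrence is 7 intervals after the first: 7 × 28 = 196 days after Aug 12, 1994.
Aug has 31 days — 19 days to the end of Aug leaves 177.
Sep has 30 days (147 left).
Oct has 31 days (116 left).
Nov has 30 days (86 left).
Dec has 31 days (55 left).
Jan has 31 days (24 left).
24 days into Feb → Feb 24, 1995.

Feb 24, 1995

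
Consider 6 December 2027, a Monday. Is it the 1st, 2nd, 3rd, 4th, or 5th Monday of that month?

Day 6 falls in week ⌈6/7⌉ of the month.
Days 1–7 hold the 1st Monday, 8–14 the 2nd, 15–21 the 3rd, 22–28 the 4th, 29–31 the 5th.
6 is in the range for the 1st.

1st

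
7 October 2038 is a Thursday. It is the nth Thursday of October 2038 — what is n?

1st

Day 7 falls in week ⌈7/7⌉ of the month.
Days 1–7 hold the 1st Thursday, 8–14 the 2nd, 15–21 the 3rd, 22–28 the 4th, 29–31 the 5th.
7 is in the range for the 1st.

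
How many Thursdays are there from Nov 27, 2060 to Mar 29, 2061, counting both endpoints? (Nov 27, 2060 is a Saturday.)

Nov 27, 2060 is a Saturday; the first Thursday on or after it is Dec 2, 2060 (5 days later).
From Dec 2, 2060 to Mar 29, 2061: 29 + 31 + 28 + 29 = 117 days (rest of Dec, Jan, Feb, Mar).
117 ÷ 7 = 16 full weeks with remainder 5, so 16 more Thursdays after the first → 17.

17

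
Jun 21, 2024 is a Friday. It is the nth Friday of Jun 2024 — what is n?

3rd

Day 21 falls in week ⌈21/7⌉ of the month.
Days 1–7 hold the 1st Friday, 8–14 the 2nd, 15–21 the 3rd, 22–28 the 4th, 29–31 the 5th.
21 is in the range for the 3rd.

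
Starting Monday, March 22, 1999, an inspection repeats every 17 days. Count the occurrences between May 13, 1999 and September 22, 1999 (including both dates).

Occurrences land 17·i days after March 22, 1999 for i = 0, 1, 2, …
May 13, 1999 is 52 days after the start; 52 ÷ 17 = 3 remainder 1; since the remainder is 1, round up to i = 4. First occurrence in the window: #5 on May 29, 1999 (4×17 = 68 days in).
September 22, 1999 is 184 days after the start; 184 ÷ 17 = 10 remainder 14. Last occurrence in the window: #11 on September 8, 1999.
Occurrences #5 through #11: 7 in total.

7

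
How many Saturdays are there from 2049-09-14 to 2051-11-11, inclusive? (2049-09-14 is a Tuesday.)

2049-09-14 is a Tuesday; the first Saturday on or after it is 2049-09-18 (4 days later).
From 2049-09-18 to 2051-11-11: 104 + 365 + 315 = 784 days (rest of 2049, 2050, to 2051-11-11 in 2051).
784 ÷ 7 = 112 full weeks with remainder 0, so 112 more Saturdays after the first → 113.

113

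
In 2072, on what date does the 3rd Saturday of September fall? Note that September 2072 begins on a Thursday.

September 2072 begins on a Thursday, so the first Saturday is September 3 (2 days later).
The 3rd Saturday is 2 weeks later: 3 + 14 = 17.

September 17, 2072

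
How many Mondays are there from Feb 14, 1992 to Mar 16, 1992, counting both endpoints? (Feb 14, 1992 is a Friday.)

Feb 14, 1992 is a Friday; the first Monday on or after it is Feb 17, 1992 (3 days later).
From Feb 17, 1992 to Mar 16, 1992: 12 + 16 = 28 days (rest of Feb, Mar).
28 ÷ 7 = 4 full weeks with remainder 0, so 4 more Mondays after the first → 5.

5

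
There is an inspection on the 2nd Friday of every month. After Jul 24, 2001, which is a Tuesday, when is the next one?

Aug 10, 2001

Jul 2001 starts on a Sunday; its first Friday is the 6th, so the 2nd Friday is the 13th — Jul 13, 2001.
That is not after Jul 24, 2001, so look at Aug 2001.
Aug 2001 starts on a Wednesday; its first Friday is the 3rd, so the 2nd Friday is the 10th — Aug 10, 2001.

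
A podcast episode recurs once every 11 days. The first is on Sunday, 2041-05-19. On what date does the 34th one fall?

2042-05-17

The 34th occurrence is 33 intervals after the first: 33 × 11 = 363 days after 2041-05-19.
May has 31 days — 12 days to the end of May leaves 351.
June has 30 days (321 left).
July has 31 days (290 left).
August has 31 days (259 left).
September has 30 days (229 left).
October has 31 days (198 left).
November has 30 days (168 left).
December has 31 days (137 left).
January has 31 days (106 left).
February has 28 days (78 left).
March has 31 days (47 left).
April has 30 days (17 left).
17 days into May → 2042-05-17.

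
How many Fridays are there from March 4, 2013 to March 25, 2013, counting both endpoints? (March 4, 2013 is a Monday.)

March 4, 2013 is a Monday; the first Friday on or after it is March 8, 2013 (4 days later).
From March 8, 2013 to March 25, 2013 is 25 − 8 = 17 days.
17 ÷ 7 = 2 full weeks with remainder 3, so 2 more Fridays after the first → 3.

3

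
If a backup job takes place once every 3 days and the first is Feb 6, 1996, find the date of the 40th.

Jun 2, 1996

The 40th occurrence is 39 intervals after the first: 39 × 3 = 117 days after Feb 6, 1996.
Feb has 29 days — 23 days to the end of Feb leaves 94.
Mar has 31 days (63 left).
Apr has 30 days (33 left).
May has 31 days (2 left).
2 days into Jun → Jun 2, 1996.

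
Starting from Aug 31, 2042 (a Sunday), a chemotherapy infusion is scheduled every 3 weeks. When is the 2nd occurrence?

The 2nd occurrence is 1 interval after the first: 1 × 21 = 21 days after Aug 31, 2042.
Aug has 31 days — 0 days to the end of Aug leaves 21.
21 days into Sep → Sep 21, 2042.

Sep 21, 2042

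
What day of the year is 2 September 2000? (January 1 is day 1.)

246

Days in months before September: 31 + 29 + 31 + 30 + 31 + 30 + 31 + 31 = 244.
Plus 2 days into September → day 246.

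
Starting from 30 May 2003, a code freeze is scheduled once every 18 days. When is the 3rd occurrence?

5 July 2003

The 3rd occurrence is 2 intervals after the first: 2 × 18 = 36 days after 30 May 2003.
May has 31 days — 1 day to the end of May leaves 35.
June has 30 days (5 left).
5 days into July → 5 July 2003.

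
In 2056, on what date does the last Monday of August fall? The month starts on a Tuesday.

August 2056 begins on a Tuesday, so the first Monday is August 7 (6 days later).
August 2056 has 31 days. Adding weeks: 7, 14, 21, 28 — the last one ≤ 31 is the 28th.

2056-08-28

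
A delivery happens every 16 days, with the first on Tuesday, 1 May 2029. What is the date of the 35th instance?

27 October 2030

The 35th occurrence is 34 intervals after the first: 34 × 16 = 544 days after 1 May 2029.
May has 31 days — 30 days to the end of May leaves 514.
From end of May to end of 2029 is 214 days (300 left).
January has 31 days (269 left).
February has 28 days (241 left).
March has 31 days (210 left).
April has 30 days (180 left).
May has 31 days (149 left).
June has 30 days (119 left).
July has 31 days (88 left).
August has 31 days (57 left).
September has 30 days (27 left).
27 days into October → 27 October 2030.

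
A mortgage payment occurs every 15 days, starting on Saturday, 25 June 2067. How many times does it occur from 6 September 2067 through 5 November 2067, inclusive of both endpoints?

Occurrences land 15·i days after 25 June 2067 for i = 0, 1, 2, …
6 September 2067 is 73 days after the start; 73 ÷ 15 = 4 remainder 13; since the remainder is 13, round up to i = 5. First occurrence in the window: #6 on 8 September 2067 (5×15 = 75 days in).
5 November 2067 is 133 days after the start; 133 ÷ 15 = 8 remainder 13. Last occurrence in the window: #9 on 23 October 2067.
Occurrences #6 through #9: 4 in total.

4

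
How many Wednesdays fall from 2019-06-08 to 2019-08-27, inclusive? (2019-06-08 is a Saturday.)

11

2019-06-08 is a Saturday; the first Wednesday on or after it is 2019-06-12 (4 days later).
From 2019-06-12 to 2019-08-27: 18 + 31 + 27 = 76 days (rest of June, July, August).
76 ÷ 7 = 10 full weeks with remainder 6, so 10 more Wednesdays after the first → 11.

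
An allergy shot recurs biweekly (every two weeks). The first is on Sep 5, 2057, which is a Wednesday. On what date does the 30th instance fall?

Oct 16, 2058

The 30th occurrence is 29 intervals after the first: 29 × 14 = 406 days after Sep 5, 2057.
Sep has 30 days — 25 days to the end of Sep leaves 381.
Oct has 31 days (350 left).
Nov has 30 days (320 left).
Dec has 31 days (289 left).
Jan has 31 days (258 left).
Feb has 28 days (230 left).
Mar has 31 days (199 left).
Apr has 30 days (169 left).
May has 31 days (138 left).
Jun has 30 days (108 left).
Jul has 31 days (77 left).
Aug has 31 days (46 left).
Sep has 30 days (16 left).
16 days into Oct → Oct 16, 2058.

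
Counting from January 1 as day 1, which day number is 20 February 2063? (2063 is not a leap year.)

51

Days in months before February: 31 = 31.
Plus 20 days into February → day 51.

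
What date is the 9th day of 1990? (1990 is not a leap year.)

1990-01-09

9 into January → January 9.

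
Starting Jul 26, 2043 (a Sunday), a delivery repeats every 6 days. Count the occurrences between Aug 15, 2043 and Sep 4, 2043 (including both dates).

Occurrences land 6·i days after Jul 26, 2043 for i = 0, 1, 2, …
Aug 15, 2043 is 20 days after the start; 20 ÷ 6 = 3 remainder 2; since the remainder is 2, round up to i = 4. First occurrence in the window: #5 on Aug 19, 2043 (4×6 = 24 days in).
Sep 4, 2043 is 40 days after the start; 40 ÷ 6 = 6 remainder 4. Last occurrence in the window: #7 on Aug 31, 2043.
Occurrences #5 through #7: 3 in total.

3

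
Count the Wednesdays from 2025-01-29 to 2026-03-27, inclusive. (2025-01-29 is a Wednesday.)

61

2025-01-29 is a Wednesday; the first Wednesday on or after it is 2025-01-29.
From 2025-01-29 to 2026-03-27: 336 + 86 = 422 days (rest of 2025, to 2026-03-27 in 2026).
422 ÷ 7 = 60 full weeks with remainder 2, so 60 more Wednesdays after the first → 61.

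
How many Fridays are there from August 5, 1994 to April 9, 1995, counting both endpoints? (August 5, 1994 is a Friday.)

36

August 5, 1994 is a Friday; the first Friday on or after it is August 5, 1994.
From August 5, 1994 to April 9, 1995: 26 + 30 + 31 + 30 + 31 + 31 + 28 + 31 + 9 = 247 days (rest of August, September, October, November, December, January, February, March, April).
247 ÷ 7 = 35 full weeks with remainder 2, so 35 more Fridays after the first → 36.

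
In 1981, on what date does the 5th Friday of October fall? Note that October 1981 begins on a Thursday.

October 1981 begins on a Thursday, so the first Friday is October 2 (1 day later).
The 5th Friday is 4 weeks later: 2 + 28 = 30.

October 30, 1981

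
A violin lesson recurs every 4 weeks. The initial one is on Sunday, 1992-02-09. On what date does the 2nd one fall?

1992-03-08

The 2nd occurrence is 1 interval after the first: 1 × 28 = 28 days after 1992-02-09.
February has 29 days — 20 days to the end of February leaves 8.
8 days into March → 1992-03-08.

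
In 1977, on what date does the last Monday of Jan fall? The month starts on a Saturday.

Jan 1977 begins on a Saturday, so the first Monday is Jan 3 (2 days later).
Jan 1977 has 31 days. Adding weeks: 3, 10, 17, 24, 31 — the last one ≤ 31 is the 31st.

Jan 31, 1977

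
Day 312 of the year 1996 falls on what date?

January has 31 days (312 − 31 = 281 remain).
February has 29 days (281 − 29 = 252 remain).
March has 31 days (252 − 31 = 221 remain).
April has 30 days (221 − 30 = 191 remain).
May has 31 days (191 − 31 = 160 remain).
June has 30 days (160 − 30 = 130 remain).
July has 31 days (130 − 31 = 99 remain).
August has 31 days (99 − 31 = 68 remain).
September has 30 days (68 − 30 = 38 remain).
October has 31 days (38 − 31 = 7 remain).
7 into November → November 7.

1996-11-07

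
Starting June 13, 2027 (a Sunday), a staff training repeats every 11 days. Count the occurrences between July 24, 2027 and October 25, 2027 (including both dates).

9

Occurrences land 11·i days after June 13, 2027 for i = 0, 1, 2, …
July 24, 2027 is 41 days after the start; 41 ÷ 11 = 3 remainder 8; since the remainder is 8, round up to i = 4. First occurrence in the window: #5 on July 27, 2027 (4×11 = 44 days in).
October 25, 2027 is 134 days after the start; 134 ÷ 11 = 12 remainder 2. Last occurrence in the window: #13 on October 23, 2027.
Occurrences #5 through #13: 9 in total.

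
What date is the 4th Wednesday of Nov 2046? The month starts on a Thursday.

Nov 2046 begins on a Thursday, so the first Wednesday is Nov 7 (6 days later).
The 4th Wednesday is 3 weeks later: 7 + 21 = 28.

Nov 28, 2046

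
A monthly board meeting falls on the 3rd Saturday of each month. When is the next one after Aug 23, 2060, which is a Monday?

Aug 2060 starts on a Sunday; its first Saturday is the 7th, so the 3rd Saturday is the 21st — Aug 21, 2060.
That is not after Aug 23, 2060, so look at Sep 2060.
Sep 2060 starts on a Wednesday; its first Saturday is the 4th, so the 3rd Saturday is the 18th — Sep 18, 2060.

Sep 18, 2060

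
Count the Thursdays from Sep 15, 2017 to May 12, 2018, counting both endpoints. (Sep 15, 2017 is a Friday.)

Sep 15, 2017 is a Friday; the first Thursday on or after it is Sep 21, 2017 (6 days later).
From Sep 21, 2017 to May 12, 2018: 9 + 31 + 30 + 31 + 31 + 28 + 31 + 30 + 12 = 233 days (rest of Sep, Oct, Nov, Dec, Jan, Feb, Mar, Apr, May).
233 ÷ 7 = 33 full weeks with remainder 2, so 33 more Thursdays after the first → 34.

34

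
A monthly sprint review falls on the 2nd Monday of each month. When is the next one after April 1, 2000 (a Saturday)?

April 10, 2000

April 2000 starts on a Saturday; its first Monday is the 3rd, so the 2nd Monday is the 10th — April 10, 2000.
April 10, 2000 is after April 1, 2000, so that is the next one.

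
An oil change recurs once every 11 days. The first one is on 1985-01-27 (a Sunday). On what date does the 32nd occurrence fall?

The 32nd occurrence is 31 intervals after the first: 31 × 11 = 341 days after 1985-01-27.
January has 31 days — 4 days to the end of January leaves 337.
February has 28 days (309 left).
March has 31 days (278 left).
April has 30 days (248 left).
May has 31 days (217 left).
June has 30 days (187 left).
July has 31 days (156 left).
August has 31 days (125 left).
September has 30 days (95 left).
October has 31 days (64 left).
November has 30 days (34 left).
December has 31 days (3 left).
3 days into January → 1986-01-03.

1986-01-03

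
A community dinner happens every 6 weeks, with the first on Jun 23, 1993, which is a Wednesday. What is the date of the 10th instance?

The 10th occurrence is 9 intervals after the first: 9 × 42 = 378 days after Jun 23, 1993.
Jun has 30 days — 7 days to the end of Jun leaves 371.
Jul has 31 days (340 left).
Aug has 31 days (309 left).
Sep has 30 days (279 left).
Oct has 31 days (248 left).
Nov has 30 days (218 left).
Dec has 31 days (187 left).
Jan has 31 days (156 left).
Feb has 28 days (128 left).
Mar has 31 days (97 left).
Apr has 30 days (67 left).
May has 31 days (36 left).
Jun has 30 days (6 left).
6 days into Jul → Jul 6, 1994.

Jul 6, 1994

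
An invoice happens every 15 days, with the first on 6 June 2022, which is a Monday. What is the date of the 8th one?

The 8th occurrence is 7 intervals after the first: 7 × 15 = 105 days after 6 June 2022.
June has 30 days — 24 days to the end of June leaves 81.
July has 31 days (50 left).
August has 31 days (19 left).
19 days into September → 19 September 2022.

19 September 2022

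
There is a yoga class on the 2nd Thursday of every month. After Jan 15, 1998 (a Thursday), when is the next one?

Feb 12, 1998

Jan 1998 starts on a Thursday; its first Thursday is the 1st, so the 2nd Thursday is the 8th — Jan 8, 1998.
That is not after Jan 15, 1998, so look at Feb 1998.
Feb 1998 starts on a Sunday; its first Thursday is the 5th, so the 2nd Thursday is the 12th — Feb 12, 1998.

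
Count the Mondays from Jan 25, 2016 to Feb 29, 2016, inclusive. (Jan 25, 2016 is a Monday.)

6

Jan 25, 2016 is a Monday; the first Monday on or after it is Jan 25, 2016.
From Jan 25, 2016 to Feb 29, 2016: 6 + 29 = 35 days (rest of Jan, Feb).
35 ÷ 7 = 5 full weeks with remainder 0, so 5 more Mondays after the first → 6.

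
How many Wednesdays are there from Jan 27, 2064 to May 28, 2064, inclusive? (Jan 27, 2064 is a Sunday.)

Jan 27, 2064 is a Sunday; the first Wednesday on or after it is Jan 30, 2064 (3 days later).
From Jan 30, 2064 to May 28, 2064: 1 + 29 + 31 + 30 + 28 = 119 days (rest of Jan, Feb, Mar, Apr, May).
119 ÷ 7 = 17 full weeks with remainder 0, so 17 more Wednesdays after the first → 18.

18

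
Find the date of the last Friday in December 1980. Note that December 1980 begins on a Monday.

December 1980 begins on a Monday, so the first Friday is December 5 (4 days later).
December 1980 has 31 days. Adding weeks: 5, 12, 19, 26 — the last one ≤ 31 is the 26th.

December 26, 1980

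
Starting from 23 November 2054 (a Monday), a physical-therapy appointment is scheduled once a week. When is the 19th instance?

The 19th occurrence is 18 intervals after the first: 18 × 7 = 126 days after 23 November 2054.
November has 30 days — 7 days to the end of November leaves 119.
December has 31 days (88 left).
January has 31 days (57 left).
February has 28 days (29 left).
29 days into March → 29 March 2055.

29 March 2055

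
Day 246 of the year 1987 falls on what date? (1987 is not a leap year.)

3 September 1987

January has 31 days (246 − 31 = 215 remain).
February has 28 days (215 − 28 = 187 remain).
March has 31 days (187 − 31 = 156 remain).
April has 30 days (156 − 30 = 126 remain).
May has 31 days (126 − 31 = 95 remain).
June has 30 days (95 − 30 = 65 remain).
July has 31 days (65 − 31 = 34 remain).
August has 31 days (34 − 31 = 3 remain).
3 into September → September 3.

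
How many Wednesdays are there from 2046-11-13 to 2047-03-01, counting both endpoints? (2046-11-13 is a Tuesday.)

16

2046-11-13 is a Tuesday; the first Wednesday on or after it is 2046-11-14 (1 day later).
From 2046-11-14 to 2047-03-01: 16 + 31 + 31 + 28 + 1 = 107 days (rest of November, December, January, February, March).
107 ÷ 7 = 15 full weeks with remainder 2, so 15 more Wednesdays after the first → 16.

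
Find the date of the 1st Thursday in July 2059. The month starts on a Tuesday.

July 2059 begins on a Tuesday, so the first Thursday is July 3 (2 days later).

July 3, 2059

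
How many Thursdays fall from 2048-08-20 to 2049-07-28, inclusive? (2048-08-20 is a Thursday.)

49

2048-08-20 is a Thursday; the first Thursday on or after it is 2048-08-20.
From 2048-08-20 to 2049-07-28: 133 + 209 = 342 days (rest of 2048, to 2049-07-28 in 2049).
342 ÷ 7 = 48 full weeks with remainder 6, so 48 more Thursdays after the first → 49.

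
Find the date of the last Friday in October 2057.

October 26, 2057

The first Friday of October 2057 is October 5.
October 2057 has 31 days. Adding weeks: 5, 12, 19, 26 — the last one ≤ 31 is the 26th.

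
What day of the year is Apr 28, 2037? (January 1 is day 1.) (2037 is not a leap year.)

Days in months before Apr: 31 + 28 + 31 = 90.
Plus 28 days into Apr → day 118.

118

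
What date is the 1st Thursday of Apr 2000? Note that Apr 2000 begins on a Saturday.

Apr 2000 begins on a Saturday, so the first Thursday is Apr 6 (5 days later).

Apr 6, 2000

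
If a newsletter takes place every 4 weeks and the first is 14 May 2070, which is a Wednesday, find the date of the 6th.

1 October 2070

The 6th occurrence is 5 intervals after the first: 5 × 28 = 140 days after 14 May 2070.
May has 31 days — 17 days to the end of May leaves 123.
June has 30 days (93 left).
July has 31 days (62 left).
August has 31 days (31 left).
September has 30 days (1 left).
1 day into October → 1 October 2070.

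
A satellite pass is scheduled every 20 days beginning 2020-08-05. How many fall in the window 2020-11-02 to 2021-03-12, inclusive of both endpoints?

Occurrences land 20·i days after 2020-08-05 for i = 0, 1, 2, …
2020-11-02 is 89 days after the start; 89 ÷ 20 = 4 remainder 9; since the remainder is 9, round up to i = 5. First occurrence in the window: #6 on 2020-11-13 (5×20 = 100 days in).
2021-03-12 is 219 days after the start; 219 ÷ 20 = 10 remainder 19. Last occurrence in the window: #11 on 2021-02-21.
Occurrences #6 through #11: 6 in total.

6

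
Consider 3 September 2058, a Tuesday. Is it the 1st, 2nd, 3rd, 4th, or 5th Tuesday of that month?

Day 3 falls in week ⌈3/7⌉ of the month.
Days 1–7 hold the 1st Tuesday, 8–14 the 2nd, 15–21 the 3rd, 22–28 the 4th, 29–31 the 5th.
3 is in the range for the 1st.

1st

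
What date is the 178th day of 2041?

Jan has 31 days (178 − 31 = 147 remain).
Feb has 28 days (147 − 28 = 119 remain).
Mar has 31 days (119 − 31 = 88 remain).
Apr has 30 days (88 − 30 = 58 remain).
May has 31 days (58 − 31 = 27 remain).
27 into Jun → Jun 27.

Jun 27, 2041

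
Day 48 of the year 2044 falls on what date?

17 February 2044

January has 31 days (48 − 31 = 17 remain).
17 into February → February 17.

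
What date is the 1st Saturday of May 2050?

2050-05-07

The first Saturday of May 2050 is May 7.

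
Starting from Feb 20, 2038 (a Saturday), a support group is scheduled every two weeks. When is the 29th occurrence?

Mar 19, 2039

The 29th occurrence is 28 intervals after the first: 28 × 14 = 392 days after Feb 20, 2038.
Feb has 28 days — 8 days to the end of Feb leaves 384.
Mar has 31 days (353 left).
Apr has 30 days (323 left).
May has 31 days (292 left).
Jun has 30 days (262 left).
Jul has 31 days (231 left).
Aug has 31 days (200 left).
Sep has 30 days (170 left).
Oct has 31 days (139 left).
Nov has 30 days (109 left).
Dec has 31 days (78 left).
Jan has 31 days (47 left).
Feb has 28 days (19 left).
19 days into Mar → Mar 19, 2039.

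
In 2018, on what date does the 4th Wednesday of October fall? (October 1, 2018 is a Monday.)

October 2018 begins on a Monday, so the first Wednesday is October 3 (2 days later).
The 4th Wednesday is 3 weeks later: 3 + 21 = 24.

October 24, 2018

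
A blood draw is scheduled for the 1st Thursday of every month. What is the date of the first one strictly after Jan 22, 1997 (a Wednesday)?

Feb 6, 1997

Jan 1997 starts on a Wednesday, so its 1st Thursday is Jan 2, 1997 (1 day in).
That is not after Jan 22, 1997, so look at Feb 1997.
Feb 1997 starts on a Saturday, so its 1st Thursday is Feb 6, 1997 (5 days in).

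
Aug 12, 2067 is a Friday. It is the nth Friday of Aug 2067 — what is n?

2nd

Day 12 falls in week ⌈12/7⌉ of the month.
Days 1–7 hold the 1st Friday, 8–14 the 2nd, 15–21 the 3rd, 22–28 the 4th, 29–31 the 5th.
12 is in the range for the 2nd.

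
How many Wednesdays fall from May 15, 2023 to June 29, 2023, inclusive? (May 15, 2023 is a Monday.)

7

May 15, 2023 is a Monday; the first Wednesday on or after it is May 17, 2023 (2 days later).
From May 17, 2023 to June 29, 2023: 14 + 29 = 43 days (rest of May, June).
43 ÷ 7 = 6 full weeks with remainder 1, so 6 more Wednesdays after the first → 7.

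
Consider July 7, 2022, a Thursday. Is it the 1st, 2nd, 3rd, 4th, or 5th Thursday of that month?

Day 7 falls in week ⌈7/7⌉ of the month.
Days 1–7 hold the 1st Thursday, 8–14 the 2nd, 15–21 the 3rd, 22–28 the 4th, 29–31 the 5th.
7 is in the range for the 1st.

1st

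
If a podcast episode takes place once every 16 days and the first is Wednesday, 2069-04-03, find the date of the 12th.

The 12th occurrence is 11 intervals after the first: 11 × 16 = 176 days after 2069-04-03.
April has 30 days — 27 days to the end of April leaves 149.
May has 31 days (118 left).
June has 30 days (88 left).
July has 31 days (57 left).
August has 31 days (26 left).
26 days into September → 2069-09-26.

2069-09-26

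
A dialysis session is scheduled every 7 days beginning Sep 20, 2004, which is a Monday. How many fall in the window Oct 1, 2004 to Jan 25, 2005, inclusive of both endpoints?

17

Occurrences land 7·i days after Sep 20, 2004 for i = 0, 1, 2, …
Oct 1, 2004 is 11 days after the start; 11 ÷ 7 = 1 remainder 4; since the remainder is 4, round up to i = 2. First occurrence in the window: #3 on Oct 4, 2004 (2×7 = 14 days in).
Jan 25, 2005 is 127 days after the start; 127 ÷ 7 = 18 remainder 1. Last occurrence in the window: #19 on Jan 24, 2005.
Occurrences #3 through #19: 17 in total.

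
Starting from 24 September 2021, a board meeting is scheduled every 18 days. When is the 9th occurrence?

15 February 2022

The 9th occurrence is 8 intervals after the first: 8 × 18 = 144 days after 24 September 2021.
September has 30 days — 6 days to the end of September leaves 138.
October has 31 days (107 left).
November has 30 days (77 left).
December has 31 days (46 left).
January has 31 days (15 left).
15 days into February → 15 February 2022.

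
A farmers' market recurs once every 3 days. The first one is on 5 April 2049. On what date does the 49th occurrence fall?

27 August 2049

The 49th occurrence is 48 intervals after the first: 48 × 3 = 144 days after 5 April 2049.
April has 30 days — 25 days to the end of April leaves 119.
May has 31 days (88 left).
June has 30 days (58 left).
July has 31 days (27 left).
27 days into August → 27 August 2049.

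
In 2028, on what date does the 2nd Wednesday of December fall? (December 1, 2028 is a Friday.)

2028-12-13

December 2028 begins on a Friday, so the first Wednesday is December 6 (5 days later).
The 2nd Wednesday is 1 weeks later: 6 + 7 = 13.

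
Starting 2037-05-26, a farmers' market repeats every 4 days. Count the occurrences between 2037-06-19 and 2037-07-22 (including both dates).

Occurrences land 4·i days after 2037-05-26 for i = 0, 1, 2, …
2037-06-19 is 24 days after the start; 24 ÷ 4 = 6 remainder 0. First occurrence in the window: #7 on 2037-06-19 (6×4 = 24 days in).
2037-07-22 is 57 days after the start; 57 ÷ 4 = 14 remainder 1. Last occurrence in the window: #15 on 2037-07-21.
Occurrences #7 through #15: 9 in total.

9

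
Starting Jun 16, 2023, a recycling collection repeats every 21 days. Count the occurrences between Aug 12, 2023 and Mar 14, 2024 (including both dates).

Occurrences land 21·i days after Jun 16, 2023 for i = 0, 1, 2, …
Aug 12, 2023 is 57 days after the start; 57 ÷ 21 = 2 remainder 15; since the remainder is 15, round up to i = 3. First occurrence in the window: #4 on Aug 18, 2023 (3×21 = 63 days in).
Mar 14, 2024 is 272 days after the start; 272 ÷ 21 = 12 remainder 20. Last occurrence in the window: #13 on Feb 23, 2024.
Occurrences #4 through #13: 10 in total.

10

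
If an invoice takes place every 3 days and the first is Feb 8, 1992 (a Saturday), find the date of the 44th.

The 44th occurrence is 43 intervals after the first: 43 × 3 = 129 days after Feb 8, 1992.
Feb has 29 days — 21 days to the end of Feb leaves 108.
Mar has 31 days (77 left).
Apr has 30 days (47 left).
May has 31 days (16 left).
16 days into Jun → Jun 16, 1992.

Jun 16, 1992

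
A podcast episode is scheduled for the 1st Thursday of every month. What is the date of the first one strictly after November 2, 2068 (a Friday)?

December 6, 2068

November 2068 starts on a Thursday, so its 1st Thursday is November 1, 2068.
That is not after November 2, 2068, so look at December 2068.
December 2068 starts on a Saturday, so its 1st Thursday is December 6, 2068 (5 days in).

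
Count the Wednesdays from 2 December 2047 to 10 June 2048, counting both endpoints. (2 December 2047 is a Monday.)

28

2 December 2047 is a Monday; the first Wednesday on or after it is 4 December 2047 (2 days later).
From 4 December 2047 to 10 June 2048: 27 + 31 + 29 + 31 + 30 + 31 + 10 = 189 days (rest of December, January, February, March, April, May, June).
189 ÷ 7 = 27 full weeks with remainder 0, so 27 more Wednesdays after the first → 28.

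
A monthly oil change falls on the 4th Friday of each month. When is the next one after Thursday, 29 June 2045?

28 July 2045

June 2045 starts on a Thursday; its first Friday is the 2nd, so the 4th Friday is the 23rd — 23 June 2045.
That is not after 29 June 2045, so look at July 2045.
July 2045 starts on a Saturday; its first Friday is the 7th, so the 4th Friday is the 28th — 28 July 2045.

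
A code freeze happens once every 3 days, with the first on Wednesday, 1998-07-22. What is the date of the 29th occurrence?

1998-10-14

The 29th occurrence is 28 intervals after the first: 28 × 3 = 84 days after 1998-07-22.
July has 31 days — 9 days to the end of July leaves 75.
August has 31 days (44 left).
September has 30 days (14 left).
14 days into October → 1998-10-14.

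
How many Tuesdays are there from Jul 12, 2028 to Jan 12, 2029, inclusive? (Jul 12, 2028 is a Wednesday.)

26

Jul 12, 2028 is a Wednesday; the first Tuesday on or after it is Jul 18, 2028 (6 days later).
From Jul 18, 2028 to Jan 12, 2029: 13 + 31 + 30 + 31 + 30 + 31 + 12 = 178 days (rest of Jul, Aug, Sep, Oct, Nov, Dec, Jan).
178 ÷ 7 = 25 full weeks with remainder 3, so 25 more Tuesdays after the first → 26.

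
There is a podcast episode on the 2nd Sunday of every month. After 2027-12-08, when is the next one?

2027-12-12

December 2027 starts on a Wednesday; its first Sunday is the 5th, so the 2nd Sunday is the 12th — 2027-12-12.
2027-12-12 is after 2027-12-08, so that is the next one.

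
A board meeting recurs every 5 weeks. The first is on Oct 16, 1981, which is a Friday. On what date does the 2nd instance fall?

The 2nd occurrence is 1 interval after the first: 1 × 35 = 35 days after Oct 16, 1981.
Oct has 31 days — 15 days to the end of Oct leaves 20.
20 days into Nov → Nov 20, 1981.

Nov 20, 1981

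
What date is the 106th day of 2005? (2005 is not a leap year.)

Jan has 31 days (106 − 31 = 75 remain).
Feb has 28 days (75 − 28 = 47 remain).
Mar has 31 days (47 − 31 = 16 remain).
16 into Apr → Apr 16.

Apr 16, 2005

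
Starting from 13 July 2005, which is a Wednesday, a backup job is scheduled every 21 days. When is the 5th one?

5 October 2005

The 5th occurrence is 4 intervals after the first: 4 × 21 = 84 days after 13 July 2005.
July has 31 days — 18 days to the end of July leaves 66.
August has 31 days (35 left).
September has 30 days (5 left).
5 days into October → 5 October 2005.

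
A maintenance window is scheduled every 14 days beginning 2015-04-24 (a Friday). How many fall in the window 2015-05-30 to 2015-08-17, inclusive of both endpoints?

Occurrences land 14·i days after 2015-04-24 for i = 0, 1, 2, …
2015-05-30 is 36 days after the start; 36 ÷ 14 = 2 remainder 8; since the remainder is 8, round up to i = 3. First occurrence in the window: #4 on 2015-06-05 (3×14 = 42 days in).
2015-08-17 is 115 days after the start; 115 ÷ 14 = 8 remainder 3. Last occurrence in the window: #9 on 2015-08-14.
Occurrences #4 through #9: 6 in total.

6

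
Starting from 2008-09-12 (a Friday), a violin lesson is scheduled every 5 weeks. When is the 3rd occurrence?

2008-11-21

The 3rd occurrence is 2 intervals after the first: 2 × 35 = 70 days after 2008-09-12.
September has 30 days — 18 days to the end of September leaves 52.
October has 31 days (21 left).
21 days into November → 2008-11-21.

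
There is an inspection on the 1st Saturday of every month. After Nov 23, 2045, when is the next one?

Dec 2, 2045

Nov 2045 starts on a Wednesday, so its 1st Saturday is Nov 4, 2045 (3 days in).
That is not after Nov 23, 2045, so look at Dec 2045.
Dec 2045 starts on a Friday, so its 1st Saturday is Dec 2, 2045 (1 day in).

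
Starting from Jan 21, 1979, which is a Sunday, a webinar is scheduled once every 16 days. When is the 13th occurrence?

Aug 1, 1979

The 13th occurrence is 12 intervals after the first: 12 × 16 = 192 days after Jan 21, 1979.
Jan has 31 days — 10 days to the end of Jan leaves 182.
Feb has 28 days (154 left).
Mar has 31 days (123 left).
Apr has 30 days (93 left).
May has 31 days (62 left).
Jun has 30 days (32 left).
Jul has 31 days (1 left).
1 day into Aug → Aug 1, 1979.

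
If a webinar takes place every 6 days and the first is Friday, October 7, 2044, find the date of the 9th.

November 24, 2044

The 9th occurrence is 8 intervals after the first: 8 × 6 = 48 days after October 7, 2044.
October has 31 days — 24 days to the end of October leaves 24.
24 days into November → November 24, 2044.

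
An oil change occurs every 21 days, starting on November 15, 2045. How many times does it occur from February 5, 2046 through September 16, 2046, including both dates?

Occurrences land 21·i days after November 15, 2045 for i = 0, 1, 2, …
February 5, 2046 is 82 days after the start; 82 ÷ 21 = 3 remainder 19; since the remainder is 19, round up to i = 4. First occurrence in the window: #5 on February 7, 2046 (4×21 = 84 days in).
September 16, 2046 is 305 days after the start; 305 ÷ 21 = 14 remainder 11. Last occurrence in the window: #15 on September 5, 2046.
Occurrences #5 through #15: 11 in total.

11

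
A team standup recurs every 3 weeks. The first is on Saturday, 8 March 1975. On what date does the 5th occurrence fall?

31 May 1975

The 5th occurrence is 4 intervals after the first: 4 × 21 = 84 days after 8 March 1975.
March has 31 days — 23 days to the end of March leaves 61.
April has 30 days (31 left).
31 days into May → 31 May 1975.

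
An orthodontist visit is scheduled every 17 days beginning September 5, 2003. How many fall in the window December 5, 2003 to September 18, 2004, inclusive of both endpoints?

Occurrences land 17·i days after September 5, 2003 for i = 0, 1, 2, …
December 5, 2003 is 91 days after the start; 91 ÷ 17 = 5 remainder 6; since the remainder is 6, round up to i = 6. First occurrence in the window: #7 on December 16, 2003 (6×17 = 102 days in).
September 18, 2004 is 379 days after the start; 379 ÷ 17 = 22 remainder 5. Last occurrence in the window: #23 on September 13, 2004.
Occurrences #7 through #23: 17 in total.

17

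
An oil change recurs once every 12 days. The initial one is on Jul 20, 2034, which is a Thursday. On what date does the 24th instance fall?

The 24th occurrence is 23 intervals after the first: 23 × 12 = 276 days after Jul 20, 2034.
Jul has 31 days — 11 days to the end of Jul leaves 265.
Aug has 31 days (234 left).
Sep has 30 days (204 left).
Oct has 31 days (173 left).
Nov has 30 days (143 left).
Dec has 31 days (112 left).
Jan has 31 days (81 left).
Feb has 28 days (53 left).
Mar has 31 days (22 left).
22 days into Apr → Apr 22, 2035.

Apr 22, 2035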